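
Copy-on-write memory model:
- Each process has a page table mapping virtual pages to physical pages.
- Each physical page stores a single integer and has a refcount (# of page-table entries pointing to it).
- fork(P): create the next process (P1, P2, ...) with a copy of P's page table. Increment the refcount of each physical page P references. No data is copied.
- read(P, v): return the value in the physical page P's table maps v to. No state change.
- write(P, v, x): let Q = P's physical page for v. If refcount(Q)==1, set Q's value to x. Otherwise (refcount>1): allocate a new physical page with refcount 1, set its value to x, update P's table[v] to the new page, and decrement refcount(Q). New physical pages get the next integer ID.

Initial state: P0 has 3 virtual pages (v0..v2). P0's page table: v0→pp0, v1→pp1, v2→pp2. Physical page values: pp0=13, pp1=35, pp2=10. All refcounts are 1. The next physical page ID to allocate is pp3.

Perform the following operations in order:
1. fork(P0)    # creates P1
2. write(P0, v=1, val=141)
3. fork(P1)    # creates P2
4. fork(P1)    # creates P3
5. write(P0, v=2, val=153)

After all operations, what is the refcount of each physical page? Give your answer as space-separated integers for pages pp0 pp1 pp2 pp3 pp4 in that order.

Op 1: fork(P0) -> P1. 3 ppages; refcounts: pp0:2 pp1:2 pp2:2
Op 2: write(P0, v1, 141). refcount(pp1)=2>1 -> COPY to pp3. 4 ppages; refcounts: pp0:2 pp1:1 pp2:2 pp3:1
Op 3: fork(P1) -> P2. 4 ppages; refcounts: pp0:3 pp1:2 pp2:3 pp3:1
Op 4: fork(P1) -> P3. 4 ppages; refcounts: pp0:4 pp1:3 pp2:4 pp3:1
Op 5: write(P0, v2, 153). refcount(pp2)=4>1 -> COPY to pp4. 5 ppages; refcounts: pp0:4 pp1:3 pp2:3 pp3:1 pp4:1

Answer: 4 3 3 1 1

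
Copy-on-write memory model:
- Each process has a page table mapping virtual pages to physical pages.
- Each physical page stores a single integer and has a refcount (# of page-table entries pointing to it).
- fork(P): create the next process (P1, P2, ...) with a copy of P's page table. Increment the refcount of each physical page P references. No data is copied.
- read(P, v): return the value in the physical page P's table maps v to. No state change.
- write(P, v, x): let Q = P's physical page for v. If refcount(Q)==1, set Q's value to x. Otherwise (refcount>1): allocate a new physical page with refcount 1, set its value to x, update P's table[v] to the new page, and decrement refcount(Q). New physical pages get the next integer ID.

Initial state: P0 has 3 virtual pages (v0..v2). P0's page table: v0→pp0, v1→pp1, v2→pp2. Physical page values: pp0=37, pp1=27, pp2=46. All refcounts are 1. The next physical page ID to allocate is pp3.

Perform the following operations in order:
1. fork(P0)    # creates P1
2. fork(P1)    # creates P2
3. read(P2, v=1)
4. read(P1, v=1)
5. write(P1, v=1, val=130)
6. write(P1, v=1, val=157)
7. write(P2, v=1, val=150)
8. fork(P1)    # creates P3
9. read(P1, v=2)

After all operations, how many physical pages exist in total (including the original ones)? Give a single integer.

Answer: 5

Derivation:
Op 1: fork(P0) -> P1. 3 ppages; refcounts: pp0:2 pp1:2 pp2:2
Op 2: fork(P1) -> P2. 3 ppages; refcounts: pp0:3 pp1:3 pp2:3
Op 3: read(P2, v1) -> 27. No state change.
Op 4: read(P1, v1) -> 27. No state change.
Op 5: write(P1, v1, 130). refcount(pp1)=3>1 -> COPY to pp3. 4 ppages; refcounts: pp0:3 pp1:2 pp2:3 pp3:1
Op 6: write(P1, v1, 157). refcount(pp3)=1 -> write in place. 4 ppages; refcounts: pp0:3 pp1:2 pp2:3 pp3:1
Op 7: write(P2, v1, 150). refcount(pp1)=2>1 -> COPY to pp4. 5 ppages; refcounts: pp0:3 pp1:1 pp2:3 pp3:1 pp4:1
Op 8: fork(P1) -> P3. 5 ppages; refcounts: pp0:4 pp1:1 pp2:4 pp3:2 pp4:1
Op 9: read(P1, v2) -> 46. No state change.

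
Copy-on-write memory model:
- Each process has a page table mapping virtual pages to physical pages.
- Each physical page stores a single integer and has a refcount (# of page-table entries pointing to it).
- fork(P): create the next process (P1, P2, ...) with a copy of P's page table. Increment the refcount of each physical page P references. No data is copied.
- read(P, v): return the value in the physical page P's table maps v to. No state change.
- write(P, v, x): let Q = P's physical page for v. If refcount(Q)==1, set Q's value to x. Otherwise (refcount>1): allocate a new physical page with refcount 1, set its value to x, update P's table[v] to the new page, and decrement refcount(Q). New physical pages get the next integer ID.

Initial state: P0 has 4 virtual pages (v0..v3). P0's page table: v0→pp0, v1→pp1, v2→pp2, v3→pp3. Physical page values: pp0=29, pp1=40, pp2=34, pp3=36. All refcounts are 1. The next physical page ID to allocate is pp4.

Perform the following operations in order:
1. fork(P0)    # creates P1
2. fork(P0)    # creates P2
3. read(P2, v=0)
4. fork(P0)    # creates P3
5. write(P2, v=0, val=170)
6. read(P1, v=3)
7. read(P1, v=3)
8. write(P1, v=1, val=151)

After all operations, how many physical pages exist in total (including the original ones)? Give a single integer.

Op 1: fork(P0) -> P1. 4 ppages; refcounts: pp0:2 pp1:2 pp2:2 pp3:2
Op 2: fork(P0) -> P2. 4 ppages; refcounts: pp0:3 pp1:3 pp2:3 pp3:3
Op 3: read(P2, v0) -> 29. No state change.
Op 4: fork(P0) -> P3. 4 ppages; refcounts: pp0:4 pp1:4 pp2:4 pp3:4
Op 5: write(P2, v0, 170). refcount(pp0)=4>1 -> COPY to pp4. 5 ppages; refcounts: pp0:3 pp1:4 pp2:4 pp3:4 pp4:1
Op 6: read(P1, v3) -> 36. No state change.
Op 7: read(P1, v3) -> 36. No state change.
Op 8: write(P1, v1, 151). refcount(pp1)=4>1 -> COPY to pp5. 6 ppages; refcounts: pp0:3 pp1:3 pp2:4 pp3:4 pp4:1 pp5:1

Answer: 6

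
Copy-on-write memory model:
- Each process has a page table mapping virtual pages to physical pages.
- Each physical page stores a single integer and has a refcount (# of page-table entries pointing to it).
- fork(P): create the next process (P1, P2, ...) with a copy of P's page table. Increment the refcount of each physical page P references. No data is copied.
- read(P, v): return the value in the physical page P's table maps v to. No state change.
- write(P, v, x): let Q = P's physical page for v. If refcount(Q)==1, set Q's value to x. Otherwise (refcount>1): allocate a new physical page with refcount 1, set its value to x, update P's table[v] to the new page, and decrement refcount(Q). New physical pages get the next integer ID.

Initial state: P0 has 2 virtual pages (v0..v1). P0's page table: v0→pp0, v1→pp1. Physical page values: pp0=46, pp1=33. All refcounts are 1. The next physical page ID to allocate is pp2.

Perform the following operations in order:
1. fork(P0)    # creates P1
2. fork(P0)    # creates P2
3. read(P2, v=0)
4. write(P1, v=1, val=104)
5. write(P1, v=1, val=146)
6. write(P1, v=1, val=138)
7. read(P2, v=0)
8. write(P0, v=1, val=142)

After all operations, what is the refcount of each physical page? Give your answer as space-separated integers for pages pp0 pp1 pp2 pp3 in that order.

Op 1: fork(P0) -> P1. 2 ppages; refcounts: pp0:2 pp1:2
Op 2: fork(P0) -> P2. 2 ppages; refcounts: pp0:3 pp1:3
Op 3: read(P2, v0) -> 46. No state change.
Op 4: write(P1, v1, 104). refcount(pp1)=3>1 -> COPY to pp2. 3 ppages; refcounts: pp0:3 pp1:2 pp2:1
Op 5: write(P1, v1, 146). refcount(pp2)=1 -> write in place. 3 ppages; refcounts: pp0:3 pp1:2 pp2:1
Op 6: write(P1, v1, 138). refcount(pp2)=1 -> write in place. 3 ppages; refcounts: pp0:3 pp1:2 pp2:1
Op 7: read(P2, v0) -> 46. No state change.
Op 8: write(P0, v1, 142). refcount(pp1)=2>1 -> COPY to pp3. 4 ppages; refcounts: pp0:3 pp1:1 pp2:1 pp3:1

Answer: 3 1 1 1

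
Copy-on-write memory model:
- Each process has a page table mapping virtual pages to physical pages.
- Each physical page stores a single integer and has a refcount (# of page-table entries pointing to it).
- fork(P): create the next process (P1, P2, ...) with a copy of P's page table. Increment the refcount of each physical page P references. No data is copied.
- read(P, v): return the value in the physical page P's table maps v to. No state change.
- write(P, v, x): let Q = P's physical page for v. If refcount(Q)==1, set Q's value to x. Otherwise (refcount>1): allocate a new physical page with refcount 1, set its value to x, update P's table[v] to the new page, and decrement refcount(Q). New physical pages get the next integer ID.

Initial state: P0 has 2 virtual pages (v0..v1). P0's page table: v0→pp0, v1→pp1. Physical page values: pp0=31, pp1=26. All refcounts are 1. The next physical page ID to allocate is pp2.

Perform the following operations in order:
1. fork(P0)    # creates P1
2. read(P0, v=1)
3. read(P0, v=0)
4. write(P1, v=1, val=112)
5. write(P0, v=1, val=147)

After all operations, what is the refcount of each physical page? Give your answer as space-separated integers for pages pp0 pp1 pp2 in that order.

Answer: 2 1 1

Derivation:
Op 1: fork(P0) -> P1. 2 ppages; refcounts: pp0:2 pp1:2
Op 2: read(P0, v1) -> 26. No state change.
Op 3: read(P0, v0) -> 31. No state change.
Op 4: write(P1, v1, 112). refcount(pp1)=2>1 -> COPY to pp2. 3 ppages; refcounts: pp0:2 pp1:1 pp2:1
Op 5: write(P0, v1, 147). refcount(pp1)=1 -> write in place. 3 ppages; refcounts: pp0:2 pp1:1 pp2:1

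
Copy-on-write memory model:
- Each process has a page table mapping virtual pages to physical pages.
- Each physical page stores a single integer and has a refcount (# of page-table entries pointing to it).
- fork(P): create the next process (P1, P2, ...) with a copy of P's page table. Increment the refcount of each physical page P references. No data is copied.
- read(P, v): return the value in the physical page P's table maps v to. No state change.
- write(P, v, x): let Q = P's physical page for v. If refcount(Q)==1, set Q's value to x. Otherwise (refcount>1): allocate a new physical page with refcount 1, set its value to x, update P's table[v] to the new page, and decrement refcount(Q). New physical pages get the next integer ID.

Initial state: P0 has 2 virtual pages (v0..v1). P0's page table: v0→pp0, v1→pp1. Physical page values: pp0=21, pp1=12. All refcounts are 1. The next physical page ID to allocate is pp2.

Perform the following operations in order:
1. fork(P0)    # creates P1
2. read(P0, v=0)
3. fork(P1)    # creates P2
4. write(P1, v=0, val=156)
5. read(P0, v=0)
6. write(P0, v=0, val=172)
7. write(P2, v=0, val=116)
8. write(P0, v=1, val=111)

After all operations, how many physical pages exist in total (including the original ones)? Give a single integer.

Answer: 5

Derivation:
Op 1: fork(P0) -> P1. 2 ppages; refcounts: pp0:2 pp1:2
Op 2: read(P0, v0) -> 21. No state change.
Op 3: fork(P1) -> P2. 2 ppages; refcounts: pp0:3 pp1:3
Op 4: write(P1, v0, 156). refcount(pp0)=3>1 -> COPY to pp2. 3 ppages; refcounts: pp0:2 pp1:3 pp2:1
Op 5: read(P0, v0) -> 21. No state change.
Op 6: write(P0, v0, 172). refcount(pp0)=2>1 -> COPY to pp3. 4 ppages; refcounts: pp0:1 pp1:3 pp2:1 pp3:1
Op 7: write(P2, v0, 116). refcount(pp0)=1 -> write in place. 4 ppages; refcounts: pp0:1 pp1:3 pp2:1 pp3:1
Op 8: write(P0, v1, 111). refcount(pp1)=3>1 -> COPY to pp4. 5 ppages; refcounts: pp0:1 pp1:2 pp2:1 pp3:1 pp4:1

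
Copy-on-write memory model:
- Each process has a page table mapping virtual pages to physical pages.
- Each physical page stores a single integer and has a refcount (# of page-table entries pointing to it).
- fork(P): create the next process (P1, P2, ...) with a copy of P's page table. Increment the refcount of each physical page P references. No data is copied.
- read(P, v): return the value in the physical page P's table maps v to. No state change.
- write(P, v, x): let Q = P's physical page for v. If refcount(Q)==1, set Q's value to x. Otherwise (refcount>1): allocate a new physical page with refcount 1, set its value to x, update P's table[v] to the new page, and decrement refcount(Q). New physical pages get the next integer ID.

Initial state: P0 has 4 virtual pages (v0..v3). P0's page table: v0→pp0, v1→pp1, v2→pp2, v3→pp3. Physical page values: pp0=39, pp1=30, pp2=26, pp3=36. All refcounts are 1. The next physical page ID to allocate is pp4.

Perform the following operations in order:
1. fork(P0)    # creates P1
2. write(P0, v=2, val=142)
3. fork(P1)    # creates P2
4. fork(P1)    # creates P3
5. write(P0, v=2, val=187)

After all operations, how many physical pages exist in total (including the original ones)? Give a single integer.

Answer: 5

Derivation:
Op 1: fork(P0) -> P1. 4 ppages; refcounts: pp0:2 pp1:2 pp2:2 pp3:2
Op 2: write(P0, v2, 142). refcount(pp2)=2>1 -> COPY to pp4. 5 ppages; refcounts: pp0:2 pp1:2 pp2:1 pp3:2 pp4:1
Op 3: fork(P1) -> P2. 5 ppages; refcounts: pp0:3 pp1:3 pp2:2 pp3:3 pp4:1
Op 4: fork(P1) -> P3. 5 ppages; refcounts: pp0:4 pp1:4 pp2:3 pp3:4 pp4:1
Op 5: write(P0, v2, 187). refcount(pp4)=1 -> write in place. 5 ppages; refcounts: pp0:4 pp1:4 pp2:3 pp3:4 pp4:1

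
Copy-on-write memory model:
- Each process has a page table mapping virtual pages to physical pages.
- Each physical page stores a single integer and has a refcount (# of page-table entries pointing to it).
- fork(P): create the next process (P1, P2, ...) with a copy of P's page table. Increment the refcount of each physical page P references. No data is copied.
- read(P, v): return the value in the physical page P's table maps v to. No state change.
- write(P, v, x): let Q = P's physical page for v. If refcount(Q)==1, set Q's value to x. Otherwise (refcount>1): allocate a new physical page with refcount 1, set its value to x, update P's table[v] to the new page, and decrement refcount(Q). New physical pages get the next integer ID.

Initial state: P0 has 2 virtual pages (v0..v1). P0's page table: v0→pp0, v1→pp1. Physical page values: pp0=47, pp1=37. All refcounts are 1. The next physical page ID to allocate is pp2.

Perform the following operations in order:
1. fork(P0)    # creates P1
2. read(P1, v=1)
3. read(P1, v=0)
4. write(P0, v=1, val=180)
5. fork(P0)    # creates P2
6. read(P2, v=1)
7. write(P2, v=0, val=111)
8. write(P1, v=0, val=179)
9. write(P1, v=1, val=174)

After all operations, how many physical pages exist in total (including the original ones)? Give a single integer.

Op 1: fork(P0) -> P1. 2 ppages; refcounts: pp0:2 pp1:2
Op 2: read(P1, v1) -> 37. No state change.
Op 3: read(P1, v0) -> 47. No state change.
Op 4: write(P0, v1, 180). refcount(pp1)=2>1 -> COPY to pp2. 3 ppages; refcounts: pp0:2 pp1:1 pp2:1
Op 5: fork(P0) -> P2. 3 ppages; refcounts: pp0:3 pp1:1 pp2:2
Op 6: read(P2, v1) -> 180. No state change.
Op 7: write(P2, v0, 111). refcount(pp0)=3>1 -> COPY to pp3. 4 ppages; refcounts: pp0:2 pp1:1 pp2:2 pp3:1
Op 8: write(P1, v0, 179). refcount(pp0)=2>1 -> COPY to pp4. 5 ppages; refcounts: pp0:1 pp1:1 pp2:2 pp3:1 pp4:1
Op 9: write(P1, v1, 174). refcount(pp1)=1 -> write in place. 5 ppages; refcounts: pp0:1 pp1:1 pp2:2 pp3:1 pp4:1

Answer: 5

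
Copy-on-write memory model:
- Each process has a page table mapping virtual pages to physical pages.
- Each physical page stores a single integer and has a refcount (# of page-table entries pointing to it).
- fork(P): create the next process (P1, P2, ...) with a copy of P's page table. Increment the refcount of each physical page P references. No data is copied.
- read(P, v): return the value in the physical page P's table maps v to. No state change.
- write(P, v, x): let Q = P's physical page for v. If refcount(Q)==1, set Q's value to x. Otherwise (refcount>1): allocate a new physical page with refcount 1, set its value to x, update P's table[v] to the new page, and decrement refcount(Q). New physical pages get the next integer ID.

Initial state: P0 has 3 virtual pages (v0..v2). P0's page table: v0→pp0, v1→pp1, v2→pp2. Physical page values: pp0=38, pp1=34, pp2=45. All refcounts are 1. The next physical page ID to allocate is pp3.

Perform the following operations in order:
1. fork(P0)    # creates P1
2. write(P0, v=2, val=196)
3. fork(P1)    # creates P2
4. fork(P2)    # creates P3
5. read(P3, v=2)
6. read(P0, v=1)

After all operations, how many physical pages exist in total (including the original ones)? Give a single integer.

Op 1: fork(P0) -> P1. 3 ppages; refcounts: pp0:2 pp1:2 pp2:2
Op 2: write(P0, v2, 196). refcount(pp2)=2>1 -> COPY to pp3. 4 ppages; refcounts: pp0:2 pp1:2 pp2:1 pp3:1
Op 3: fork(P1) -> P2. 4 ppages; refcounts: pp0:3 pp1:3 pp2:2 pp3:1
Op 4: fork(P2) -> P3. 4 ppages; refcounts: pp0:4 pp1:4 pp2:3 pp3:1
Op 5: read(P3, v2) -> 45. No state change.
Op 6: read(P0, v1) -> 34. No state change.

Answer: 4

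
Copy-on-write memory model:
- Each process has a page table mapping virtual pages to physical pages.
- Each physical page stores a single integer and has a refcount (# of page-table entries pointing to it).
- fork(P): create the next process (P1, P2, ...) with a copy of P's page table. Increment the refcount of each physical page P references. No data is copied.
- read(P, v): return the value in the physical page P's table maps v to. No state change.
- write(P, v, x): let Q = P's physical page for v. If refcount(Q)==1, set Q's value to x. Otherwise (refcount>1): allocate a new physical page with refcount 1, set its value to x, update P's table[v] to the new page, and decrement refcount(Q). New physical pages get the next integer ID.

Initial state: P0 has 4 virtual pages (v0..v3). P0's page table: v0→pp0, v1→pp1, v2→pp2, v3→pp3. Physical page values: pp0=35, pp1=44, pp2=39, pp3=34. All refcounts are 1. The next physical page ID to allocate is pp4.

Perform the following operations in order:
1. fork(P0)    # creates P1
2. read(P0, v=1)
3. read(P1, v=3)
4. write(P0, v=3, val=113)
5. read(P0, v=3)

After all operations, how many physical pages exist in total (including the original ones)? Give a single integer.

Op 1: fork(P0) -> P1. 4 ppages; refcounts: pp0:2 pp1:2 pp2:2 pp3:2
Op 2: read(P0, v1) -> 44. No state change.
Op 3: read(P1, v3) -> 34. No state change.
Op 4: write(P0, v3, 113). refcount(pp3)=2>1 -> COPY to pp4. 5 ppages; refcounts: pp0:2 pp1:2 pp2:2 pp3:1 pp4:1
Op 5: read(P0, v3) -> 113. No state change.

Answer: 5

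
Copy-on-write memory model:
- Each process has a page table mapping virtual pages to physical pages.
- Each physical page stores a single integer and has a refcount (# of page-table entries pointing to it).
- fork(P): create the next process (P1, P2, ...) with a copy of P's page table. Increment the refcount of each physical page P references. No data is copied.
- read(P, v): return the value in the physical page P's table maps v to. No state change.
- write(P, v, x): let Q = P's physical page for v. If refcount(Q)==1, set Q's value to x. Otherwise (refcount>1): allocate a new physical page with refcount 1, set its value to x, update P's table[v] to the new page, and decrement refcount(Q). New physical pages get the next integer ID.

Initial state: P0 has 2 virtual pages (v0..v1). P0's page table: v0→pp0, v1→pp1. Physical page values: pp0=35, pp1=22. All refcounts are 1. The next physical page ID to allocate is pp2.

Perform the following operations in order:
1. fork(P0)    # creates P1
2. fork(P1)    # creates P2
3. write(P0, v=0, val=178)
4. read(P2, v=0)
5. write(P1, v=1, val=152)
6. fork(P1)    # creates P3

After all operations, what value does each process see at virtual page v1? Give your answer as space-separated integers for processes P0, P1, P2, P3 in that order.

Answer: 22 152 22 152

Derivation:
Op 1: fork(P0) -> P1. 2 ppages; refcounts: pp0:2 pp1:2
Op 2: fork(P1) -> P2. 2 ppages; refcounts: pp0:3 pp1:3
Op 3: write(P0, v0, 178). refcount(pp0)=3>1 -> COPY to pp2. 3 ppages; refcounts: pp0:2 pp1:3 pp2:1
Op 4: read(P2, v0) -> 35. No state change.
Op 5: write(P1, v1, 152). refcount(pp1)=3>1 -> COPY to pp3. 4 ppages; refcounts: pp0:2 pp1:2 pp2:1 pp3:1
Op 6: fork(P1) -> P3. 4 ppages; refcounts: pp0:3 pp1:2 pp2:1 pp3:2
P0: v1 -> pp1 = 22
P1: v1 -> pp3 = 152
P2: v1 -> pp1 = 22
P3: v1 -> pp3 = 152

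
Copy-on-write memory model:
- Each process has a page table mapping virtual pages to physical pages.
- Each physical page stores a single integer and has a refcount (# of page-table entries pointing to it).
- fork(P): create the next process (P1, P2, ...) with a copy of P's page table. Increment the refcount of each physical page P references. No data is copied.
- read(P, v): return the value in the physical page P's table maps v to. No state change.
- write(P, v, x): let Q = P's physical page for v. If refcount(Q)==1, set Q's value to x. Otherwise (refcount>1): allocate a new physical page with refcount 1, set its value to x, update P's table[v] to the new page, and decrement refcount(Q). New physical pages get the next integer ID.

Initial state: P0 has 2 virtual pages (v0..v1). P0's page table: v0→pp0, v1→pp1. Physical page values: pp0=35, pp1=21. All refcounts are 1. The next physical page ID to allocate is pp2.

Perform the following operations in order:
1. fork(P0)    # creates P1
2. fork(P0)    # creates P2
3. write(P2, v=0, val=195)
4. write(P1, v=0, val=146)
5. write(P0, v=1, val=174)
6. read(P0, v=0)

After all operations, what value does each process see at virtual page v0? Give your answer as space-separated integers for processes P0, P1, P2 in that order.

Answer: 35 146 195

Derivation:
Op 1: fork(P0) -> P1. 2 ppages; refcounts: pp0:2 pp1:2
Op 2: fork(P0) -> P2. 2 ppages; refcounts: pp0:3 pp1:3
Op 3: write(P2, v0, 195). refcount(pp0)=3>1 -> COPY to pp2. 3 ppages; refcounts: pp0:2 pp1:3 pp2:1
Op 4: write(P1, v0, 146). refcount(pp0)=2>1 -> COPY to pp3. 4 ppages; refcounts: pp0:1 pp1:3 pp2:1 pp3:1
Op 5: write(P0, v1, 174). refcount(pp1)=3>1 -> COPY to pp4. 5 ppages; refcounts: pp0:1 pp1:2 pp2:1 pp3:1 pp4:1
Op 6: read(P0, v0) -> 35. No state change.
P0: v0 -> pp0 = 35
P1: v0 -> pp3 = 146
P2: v0 -> pp2 = 195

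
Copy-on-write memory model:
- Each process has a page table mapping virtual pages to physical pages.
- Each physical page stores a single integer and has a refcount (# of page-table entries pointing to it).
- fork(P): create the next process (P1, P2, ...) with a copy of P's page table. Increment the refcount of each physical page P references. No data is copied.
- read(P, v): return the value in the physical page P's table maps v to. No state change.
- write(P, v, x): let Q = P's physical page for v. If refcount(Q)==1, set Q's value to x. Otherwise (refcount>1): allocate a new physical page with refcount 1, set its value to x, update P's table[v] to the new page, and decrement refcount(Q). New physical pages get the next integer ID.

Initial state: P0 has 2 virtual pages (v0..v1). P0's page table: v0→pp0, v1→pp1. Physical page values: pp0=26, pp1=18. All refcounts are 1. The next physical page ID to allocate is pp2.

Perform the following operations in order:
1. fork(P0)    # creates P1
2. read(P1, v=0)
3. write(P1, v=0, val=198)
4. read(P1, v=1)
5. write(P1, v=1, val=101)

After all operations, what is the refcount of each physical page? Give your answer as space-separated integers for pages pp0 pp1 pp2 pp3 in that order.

Answer: 1 1 1 1

Derivation:
Op 1: fork(P0) -> P1. 2 ppages; refcounts: pp0:2 pp1:2
Op 2: read(P1, v0) -> 26. No state change.
Op 3: write(P1, v0, 198). refcount(pp0)=2>1 -> COPY to pp2. 3 ppages; refcounts: pp0:1 pp1:2 pp2:1
Op 4: read(P1, v1) -> 18. No state change.
Op 5: write(P1, v1, 101). refcount(pp1)=2>1 -> COPY to pp3. 4 ppages; refcounts: pp0:1 pp1:1 pp2:1 pp3:1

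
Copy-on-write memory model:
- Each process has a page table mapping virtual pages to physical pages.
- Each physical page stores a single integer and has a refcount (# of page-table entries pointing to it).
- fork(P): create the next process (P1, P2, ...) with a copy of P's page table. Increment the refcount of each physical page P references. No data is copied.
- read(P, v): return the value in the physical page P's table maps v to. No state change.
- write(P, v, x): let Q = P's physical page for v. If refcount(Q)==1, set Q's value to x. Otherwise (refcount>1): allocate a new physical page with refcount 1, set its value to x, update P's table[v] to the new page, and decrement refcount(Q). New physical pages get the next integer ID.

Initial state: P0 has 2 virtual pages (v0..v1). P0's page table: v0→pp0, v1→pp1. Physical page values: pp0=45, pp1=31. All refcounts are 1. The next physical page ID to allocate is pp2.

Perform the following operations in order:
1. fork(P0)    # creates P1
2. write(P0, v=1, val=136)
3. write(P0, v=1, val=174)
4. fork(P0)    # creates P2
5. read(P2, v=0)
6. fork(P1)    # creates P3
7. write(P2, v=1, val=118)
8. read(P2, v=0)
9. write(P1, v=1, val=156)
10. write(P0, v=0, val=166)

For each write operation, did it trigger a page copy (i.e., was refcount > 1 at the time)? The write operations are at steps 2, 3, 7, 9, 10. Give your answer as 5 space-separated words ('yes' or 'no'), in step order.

Op 1: fork(P0) -> P1. 2 ppages; refcounts: pp0:2 pp1:2
Op 2: write(P0, v1, 136). refcount(pp1)=2>1 -> COPY to pp2. 3 ppages; refcounts: pp0:2 pp1:1 pp2:1
Op 3: write(P0, v1, 174). refcount(pp2)=1 -> write in place. 3 ppages; refcounts: pp0:2 pp1:1 pp2:1
Op 4: fork(P0) -> P2. 3 ppages; refcounts: pp0:3 pp1:1 pp2:2
Op 5: read(P2, v0) -> 45. No state change.
Op 6: fork(P1) -> P3. 3 ppages; refcounts: pp0:4 pp1:2 pp2:2
Op 7: write(P2, v1, 118). refcount(pp2)=2>1 -> COPY to pp3. 4 ppages; refcounts: pp0:4 pp1:2 pp2:1 pp3:1
Op 8: read(P2, v0) -> 45. No state change.
Op 9: write(P1, v1, 156). refcount(pp1)=2>1 -> COPY to pp4. 5 ppages; refcounts: pp0:4 pp1:1 pp2:1 pp3:1 pp4:1
Op 10: write(P0, v0, 166). refcount(pp0)=4>1 -> COPY to pp5. 6 ppages; refcounts: pp0:3 pp1:1 pp2:1 pp3:1 pp4:1 pp5:1

yes no yes yes yes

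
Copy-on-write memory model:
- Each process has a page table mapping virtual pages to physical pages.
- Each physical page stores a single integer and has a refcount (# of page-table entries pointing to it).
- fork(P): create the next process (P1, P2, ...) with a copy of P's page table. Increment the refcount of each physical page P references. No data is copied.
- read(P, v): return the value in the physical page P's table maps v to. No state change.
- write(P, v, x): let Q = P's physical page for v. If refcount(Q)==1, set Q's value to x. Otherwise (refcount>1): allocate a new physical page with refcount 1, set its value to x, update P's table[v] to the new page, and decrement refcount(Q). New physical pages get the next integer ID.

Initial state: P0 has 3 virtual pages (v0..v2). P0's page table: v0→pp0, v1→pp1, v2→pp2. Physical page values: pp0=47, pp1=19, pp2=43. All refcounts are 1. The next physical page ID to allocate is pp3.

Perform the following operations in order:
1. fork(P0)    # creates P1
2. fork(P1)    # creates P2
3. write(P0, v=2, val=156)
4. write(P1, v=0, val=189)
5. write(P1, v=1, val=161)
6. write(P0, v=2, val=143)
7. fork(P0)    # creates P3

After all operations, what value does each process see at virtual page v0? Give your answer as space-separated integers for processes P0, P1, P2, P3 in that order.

Op 1: fork(P0) -> P1. 3 ppages; refcounts: pp0:2 pp1:2 pp2:2
Op 2: fork(P1) -> P2. 3 ppages; refcounts: pp0:3 pp1:3 pp2:3
Op 3: write(P0, v2, 156). refcount(pp2)=3>1 -> COPY to pp3. 4 ppages; refcounts: pp0:3 pp1:3 pp2:2 pp3:1
Op 4: write(P1, v0, 189). refcount(pp0)=3>1 -> COPY to pp4. 5 ppages; refcounts: pp0:2 pp1:3 pp2:2 pp3:1 pp4:1
Op 5: write(P1, v1, 161). refcount(pp1)=3>1 -> COPY to pp5. 6 ppages; refcounts: pp0:2 pp1:2 pp2:2 pp3:1 pp4:1 pp5:1
Op 6: write(P0, v2, 143). refcount(pp3)=1 -> write in place. 6 ppages; refcounts: pp0:2 pp1:2 pp2:2 pp3:1 pp4:1 pp5:1
Op 7: fork(P0) -> P3. 6 ppages; refcounts: pp0:3 pp1:3 pp2:2 pp3:2 pp4:1 pp5:1
P0: v0 -> pp0 = 47
P1: v0 -> pp4 = 189
P2: v0 -> pp0 = 47
P3: v0 -> pp0 = 47

Answer: 47 189 47 47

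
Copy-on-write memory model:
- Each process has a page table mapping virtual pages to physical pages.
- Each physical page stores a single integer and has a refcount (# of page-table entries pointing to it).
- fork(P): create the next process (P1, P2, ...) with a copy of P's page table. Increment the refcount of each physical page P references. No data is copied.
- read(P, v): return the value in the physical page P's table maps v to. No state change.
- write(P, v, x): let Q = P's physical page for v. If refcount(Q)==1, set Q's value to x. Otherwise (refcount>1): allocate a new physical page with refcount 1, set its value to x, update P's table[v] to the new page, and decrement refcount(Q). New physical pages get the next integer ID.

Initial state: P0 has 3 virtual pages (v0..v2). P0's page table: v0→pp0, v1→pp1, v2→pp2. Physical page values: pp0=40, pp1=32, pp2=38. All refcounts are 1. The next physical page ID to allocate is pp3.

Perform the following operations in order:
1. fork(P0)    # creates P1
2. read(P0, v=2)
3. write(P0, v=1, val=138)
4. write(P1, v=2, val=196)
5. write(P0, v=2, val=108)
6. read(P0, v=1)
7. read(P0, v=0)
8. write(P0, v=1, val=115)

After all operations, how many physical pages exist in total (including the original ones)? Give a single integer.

Answer: 5

Derivation:
Op 1: fork(P0) -> P1. 3 ppages; refcounts: pp0:2 pp1:2 pp2:2
Op 2: read(P0, v2) -> 38. No state change.
Op 3: write(P0, v1, 138). refcount(pp1)=2>1 -> COPY to pp3. 4 ppages; refcounts: pp0:2 pp1:1 pp2:2 pp3:1
Op 4: write(P1, v2, 196). refcount(pp2)=2>1 -> COPY to pp4. 5 ppages; refcounts: pp0:2 pp1:1 pp2:1 pp3:1 pp4:1
Op 5: write(P0, v2, 108). refcount(pp2)=1 -> write in place. 5 ppages; refcounts: pp0:2 pp1:1 pp2:1 pp3:1 pp4:1
Op 6: read(P0, v1) -> 138. No state change.
Op 7: read(P0, v0) -> 40. No state change.
Op 8: write(P0, v1, 115). refcount(pp3)=1 -> write in place. 5 ppages; refcounts: pp0:2 pp1:1 pp2:1 pp3:1 pp4:1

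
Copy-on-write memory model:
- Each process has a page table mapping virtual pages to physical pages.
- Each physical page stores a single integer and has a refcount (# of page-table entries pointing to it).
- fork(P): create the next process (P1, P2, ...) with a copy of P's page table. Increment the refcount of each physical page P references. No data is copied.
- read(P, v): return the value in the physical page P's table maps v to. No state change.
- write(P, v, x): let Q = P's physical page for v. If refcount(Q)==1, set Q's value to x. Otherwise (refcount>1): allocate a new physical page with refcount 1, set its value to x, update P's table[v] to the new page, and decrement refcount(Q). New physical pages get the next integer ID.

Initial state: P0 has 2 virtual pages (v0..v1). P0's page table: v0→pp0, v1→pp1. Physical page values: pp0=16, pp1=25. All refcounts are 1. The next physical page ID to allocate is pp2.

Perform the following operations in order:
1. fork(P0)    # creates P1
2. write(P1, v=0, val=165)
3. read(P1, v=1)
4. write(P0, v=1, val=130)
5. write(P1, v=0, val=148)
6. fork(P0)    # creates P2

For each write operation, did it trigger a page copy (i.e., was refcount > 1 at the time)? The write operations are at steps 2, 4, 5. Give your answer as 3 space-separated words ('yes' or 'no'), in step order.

Op 1: fork(P0) -> P1. 2 ppages; refcounts: pp0:2 pp1:2
Op 2: write(P1, v0, 165). refcount(pp0)=2>1 -> COPY to pp2. 3 ppages; refcounts: pp0:1 pp1:2 pp2:1
Op 3: read(P1, v1) -> 25. No state change.
Op 4: write(P0, v1, 130). refcount(pp1)=2>1 -> COPY to pp3. 4 ppages; refcounts: pp0:1 pp1:1 pp2:1 pp3:1
Op 5: write(P1, v0, 148). refcount(pp2)=1 -> write in place. 4 ppages; refcounts: pp0:1 pp1:1 pp2:1 pp3:1
Op 6: fork(P0) -> P2. 4 ppages; refcounts: pp0:2 pp1:1 pp2:1 pp3:2

yes yes no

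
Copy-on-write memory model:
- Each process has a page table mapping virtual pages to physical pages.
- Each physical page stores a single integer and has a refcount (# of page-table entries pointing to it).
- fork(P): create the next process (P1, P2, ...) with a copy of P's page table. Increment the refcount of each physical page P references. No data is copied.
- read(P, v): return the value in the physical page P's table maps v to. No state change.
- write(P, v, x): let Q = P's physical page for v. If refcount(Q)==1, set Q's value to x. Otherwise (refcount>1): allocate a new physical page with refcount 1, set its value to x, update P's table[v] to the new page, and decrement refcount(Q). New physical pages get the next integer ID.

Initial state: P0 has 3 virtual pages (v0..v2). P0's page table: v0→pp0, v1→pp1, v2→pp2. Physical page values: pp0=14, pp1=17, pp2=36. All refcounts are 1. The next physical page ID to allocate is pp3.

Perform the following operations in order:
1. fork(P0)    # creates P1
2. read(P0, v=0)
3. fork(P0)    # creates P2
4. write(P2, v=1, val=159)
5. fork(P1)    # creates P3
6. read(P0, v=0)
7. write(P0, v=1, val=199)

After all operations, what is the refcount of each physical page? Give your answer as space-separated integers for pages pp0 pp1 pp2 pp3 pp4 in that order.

Answer: 4 2 4 1 1

Derivation:
Op 1: fork(P0) -> P1. 3 ppages; refcounts: pp0:2 pp1:2 pp2:2
Op 2: read(P0, v0) -> 14. No state change.
Op 3: fork(P0) -> P2. 3 ppages; refcounts: pp0:3 pp1:3 pp2:3
Op 4: write(P2, v1, 159). refcount(pp1)=3>1 -> COPY to pp3. 4 ppages; refcounts: pp0:3 pp1:2 pp2:3 pp3:1
Op 5: fork(P1) -> P3. 4 ppages; refcounts: pp0:4 pp1:3 pp2:4 pp3:1
Op 6: read(P0, v0) -> 14. No state change.
Op 7: write(P0, v1, 199). refcount(pp1)=3>1 -> COPY to pp4. 5 ppages; refcounts: pp0:4 pp1:2 pp2:4 pp3:1 pp4:1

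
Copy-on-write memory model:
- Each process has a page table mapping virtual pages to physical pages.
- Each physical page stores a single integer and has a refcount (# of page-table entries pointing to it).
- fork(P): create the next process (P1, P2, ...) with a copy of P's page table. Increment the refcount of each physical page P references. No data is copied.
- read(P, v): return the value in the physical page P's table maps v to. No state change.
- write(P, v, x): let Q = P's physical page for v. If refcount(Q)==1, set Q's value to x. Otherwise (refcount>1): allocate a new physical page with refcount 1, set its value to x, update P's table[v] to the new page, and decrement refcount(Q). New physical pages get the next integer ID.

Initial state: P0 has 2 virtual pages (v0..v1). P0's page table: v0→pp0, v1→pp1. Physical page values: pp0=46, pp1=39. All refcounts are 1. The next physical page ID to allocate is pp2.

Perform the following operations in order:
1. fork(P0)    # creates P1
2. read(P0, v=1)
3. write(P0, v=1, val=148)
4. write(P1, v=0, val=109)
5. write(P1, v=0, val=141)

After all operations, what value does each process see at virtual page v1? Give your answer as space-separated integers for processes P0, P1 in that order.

Answer: 148 39

Derivation:
Op 1: fork(P0) -> P1. 2 ppages; refcounts: pp0:2 pp1:2
Op 2: read(P0, v1) -> 39. No state change.
Op 3: write(P0, v1, 148). refcount(pp1)=2>1 -> COPY to pp2. 3 ppages; refcounts: pp0:2 pp1:1 pp2:1
Op 4: write(P1, v0, 109). refcount(pp0)=2>1 -> COPY to pp3. 4 ppages; refcounts: pp0:1 pp1:1 pp2:1 pp3:1
Op 5: write(P1, v0, 141). refcount(pp3)=1 -> write in place. 4 ppages; refcounts: pp0:1 pp1:1 pp2:1 pp3:1
P0: v1 -> pp2 = 148
P1: v1 -> pp1 = 39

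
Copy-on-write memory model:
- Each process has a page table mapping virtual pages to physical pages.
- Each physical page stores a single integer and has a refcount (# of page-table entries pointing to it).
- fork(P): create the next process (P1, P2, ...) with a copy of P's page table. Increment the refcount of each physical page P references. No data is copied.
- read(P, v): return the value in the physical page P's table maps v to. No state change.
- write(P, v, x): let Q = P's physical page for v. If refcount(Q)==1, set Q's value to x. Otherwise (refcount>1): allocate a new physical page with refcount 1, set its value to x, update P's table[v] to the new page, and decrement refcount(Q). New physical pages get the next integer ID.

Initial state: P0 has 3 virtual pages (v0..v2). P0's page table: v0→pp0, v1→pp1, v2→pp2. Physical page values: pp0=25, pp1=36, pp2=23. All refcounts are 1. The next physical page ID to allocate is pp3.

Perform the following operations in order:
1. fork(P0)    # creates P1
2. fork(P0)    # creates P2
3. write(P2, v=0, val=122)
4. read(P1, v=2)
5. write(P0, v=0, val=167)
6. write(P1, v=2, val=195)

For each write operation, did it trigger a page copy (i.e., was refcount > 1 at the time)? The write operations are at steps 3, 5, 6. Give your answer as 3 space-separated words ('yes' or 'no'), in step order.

Op 1: fork(P0) -> P1. 3 ppages; refcounts: pp0:2 pp1:2 pp2:2
Op 2: fork(P0) -> P2. 3 ppages; refcounts: pp0:3 pp1:3 pp2:3
Op 3: write(P2, v0, 122). refcount(pp0)=3>1 -> COPY to pp3. 4 ppages; refcounts: pp0:2 pp1:3 pp2:3 pp3:1
Op 4: read(P1, v2) -> 23. No state change.
Op 5: write(P0, v0, 167). refcount(pp0)=2>1 -> COPY to pp4. 5 ppages; refcounts: pp0:1 pp1:3 pp2:3 pp3:1 pp4:1
Op 6: write(P1, v2, 195). refcount(pp2)=3>1 -> COPY to pp5. 6 ppages; refcounts: pp0:1 pp1:3 pp2:2 pp3:1 pp4:1 pp5:1

yes yes yes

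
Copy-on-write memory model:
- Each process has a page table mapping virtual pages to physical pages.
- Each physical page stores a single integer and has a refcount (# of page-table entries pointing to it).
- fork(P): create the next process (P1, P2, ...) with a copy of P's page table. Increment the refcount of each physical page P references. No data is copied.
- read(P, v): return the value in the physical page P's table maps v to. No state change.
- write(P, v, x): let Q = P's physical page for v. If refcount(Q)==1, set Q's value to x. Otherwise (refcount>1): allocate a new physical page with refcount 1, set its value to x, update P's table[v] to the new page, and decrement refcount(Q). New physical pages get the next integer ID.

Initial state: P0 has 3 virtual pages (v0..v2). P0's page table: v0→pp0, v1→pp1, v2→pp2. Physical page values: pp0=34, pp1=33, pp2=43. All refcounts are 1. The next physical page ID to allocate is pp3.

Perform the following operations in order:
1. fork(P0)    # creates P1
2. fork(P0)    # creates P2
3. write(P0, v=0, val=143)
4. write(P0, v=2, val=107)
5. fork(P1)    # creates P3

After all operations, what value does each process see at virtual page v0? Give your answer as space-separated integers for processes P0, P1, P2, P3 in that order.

Op 1: fork(P0) -> P1. 3 ppages; refcounts: pp0:2 pp1:2 pp2:2
Op 2: fork(P0) -> P2. 3 ppages; refcounts: pp0:3 pp1:3 pp2:3
Op 3: write(P0, v0, 143). refcount(pp0)=3>1 -> COPY to pp3. 4 ppages; refcounts: pp0:2 pp1:3 pp2:3 pp3:1
Op 4: write(P0, v2, 107). refcount(pp2)=3>1 -> COPY to pp4. 5 ppages; refcounts: pp0:2 pp1:3 pp2:2 pp3:1 pp4:1
Op 5: fork(P1) -> P3. 5 ppages; refcounts: pp0:3 pp1:4 pp2:3 pp3:1 pp4:1
P0: v0 -> pp3 = 143
P1: v0 -> pp0 = 34
P2: v0 -> pp0 = 34
P3: v0 -> pp0 = 34

Answer: 143 34 34 34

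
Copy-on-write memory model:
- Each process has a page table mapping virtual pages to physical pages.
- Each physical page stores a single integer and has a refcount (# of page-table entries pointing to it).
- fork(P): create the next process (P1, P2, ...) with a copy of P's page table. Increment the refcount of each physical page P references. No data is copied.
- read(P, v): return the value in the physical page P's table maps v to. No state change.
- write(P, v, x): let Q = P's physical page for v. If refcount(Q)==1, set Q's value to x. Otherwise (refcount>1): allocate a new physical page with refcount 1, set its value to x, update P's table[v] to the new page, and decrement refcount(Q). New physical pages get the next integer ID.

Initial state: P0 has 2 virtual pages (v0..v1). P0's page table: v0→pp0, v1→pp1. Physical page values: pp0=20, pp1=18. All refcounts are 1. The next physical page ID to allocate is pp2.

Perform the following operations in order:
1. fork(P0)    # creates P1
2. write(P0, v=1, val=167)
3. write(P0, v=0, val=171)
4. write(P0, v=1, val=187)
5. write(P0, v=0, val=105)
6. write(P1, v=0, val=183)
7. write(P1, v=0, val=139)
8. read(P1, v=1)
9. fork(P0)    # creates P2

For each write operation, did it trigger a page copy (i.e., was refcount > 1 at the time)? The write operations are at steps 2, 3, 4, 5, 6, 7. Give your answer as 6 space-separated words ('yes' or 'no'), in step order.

Op 1: fork(P0) -> P1. 2 ppages; refcounts: pp0:2 pp1:2
Op 2: write(P0, v1, 167). refcount(pp1)=2>1 -> COPY to pp2. 3 ppages; refcounts: pp0:2 pp1:1 pp2:1
Op 3: write(P0, v0, 171). refcount(pp0)=2>1 -> COPY to pp3. 4 ppages; refcounts: pp0:1 pp1:1 pp2:1 pp3:1
Op 4: write(P0, v1, 187). refcount(pp2)=1 -> write in place. 4 ppages; refcounts: pp0:1 pp1:1 pp2:1 pp3:1
Op 5: write(P0, v0, 105). refcount(pp3)=1 -> write in place. 4 ppages; refcounts: pp0:1 pp1:1 pp2:1 pp3:1
Op 6: write(P1, v0, 183). refcount(pp0)=1 -> write in place. 4 ppages; refcounts: pp0:1 pp1:1 pp2:1 pp3:1
Op 7: write(P1, v0, 139). refcount(pp0)=1 -> write in place. 4 ppages; refcounts: pp0:1 pp1:1 pp2:1 pp3:1
Op 8: read(P1, v1) -> 18. No state change.
Op 9: fork(P0) -> P2. 4 ppages; refcounts: pp0:1 pp1:1 pp2:2 pp3:2

yes yes no no no no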